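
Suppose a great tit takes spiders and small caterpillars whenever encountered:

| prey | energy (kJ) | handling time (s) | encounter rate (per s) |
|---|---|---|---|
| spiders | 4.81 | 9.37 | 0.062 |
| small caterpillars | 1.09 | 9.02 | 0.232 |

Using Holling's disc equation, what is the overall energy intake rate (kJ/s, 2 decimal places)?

R = (0.062×4.81 + 0.232×1.09) / (1 + 0.062×9.37 + 0.232×9.02) = 0.5511/3.674 = 0.15 kJ/s.

0.15 kJ/s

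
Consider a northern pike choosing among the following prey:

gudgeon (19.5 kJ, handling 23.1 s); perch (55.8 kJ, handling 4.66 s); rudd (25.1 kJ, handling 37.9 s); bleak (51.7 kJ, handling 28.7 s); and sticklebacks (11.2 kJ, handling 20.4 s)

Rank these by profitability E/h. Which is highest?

In descending order of E/h:
perch: 55.8/4.66 = 12 kJ/s
bleak: 51.7/28.7 = 1.8 kJ/s
gudgeon: 19.5/23.1 = 0.844 kJ/s
rudd: 25.1/37.9 = 0.662 kJ/s
sticklebacks: 11.2/20.4 = 0.549 kJ/s

perch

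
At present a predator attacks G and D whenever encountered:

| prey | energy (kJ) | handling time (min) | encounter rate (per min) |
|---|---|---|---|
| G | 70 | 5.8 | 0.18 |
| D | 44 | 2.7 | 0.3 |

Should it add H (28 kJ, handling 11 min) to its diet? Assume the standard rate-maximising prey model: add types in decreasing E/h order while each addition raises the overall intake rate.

No

Current rate: (0.18×70 + 0.3×44)/(1 + 0.18×5.8 + 0.3×2.7) = 9.04 kJ/min.
H: E/h = 28/11 = 2.545 kJ/min.
2.545 < 9.04, so adding H would lower the average — exclude it.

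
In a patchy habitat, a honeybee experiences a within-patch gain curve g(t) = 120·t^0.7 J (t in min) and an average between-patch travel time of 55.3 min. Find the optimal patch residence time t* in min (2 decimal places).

Optimal t* satisfies g'(t*) = g(t*)/(T + t*).
g'(t) = 0.7·120·t^-0.3. Setting 0.7·120·t^-0.3 = 120·t^0.7/(55.3+t) gives 0.7(55.3+t) = t, so 0.30·t = 0.7×55.3.
t* = 0.7×55.3/0.30 = 129 min.

129.03 min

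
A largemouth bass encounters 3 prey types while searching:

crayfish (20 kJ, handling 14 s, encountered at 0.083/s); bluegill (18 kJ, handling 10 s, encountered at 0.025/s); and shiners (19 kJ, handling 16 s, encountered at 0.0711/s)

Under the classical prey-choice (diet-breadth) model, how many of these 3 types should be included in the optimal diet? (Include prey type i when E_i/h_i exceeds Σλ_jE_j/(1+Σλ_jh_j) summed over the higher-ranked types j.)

3

Rank by E/h (kJ/s): bluegill 1.8, crayfish 1.43, shiners 1.19. Include each in turn until the next type's E/h falls below the running intake rate.
Rate on top 1: 0.36. crayfish: 1.43 > 0.36 → include.
Rate on top 2: 0.8748. shiners: 1.19 > 0.8748 → include.
Optimal diet: bluegill, crayfish, shiners — 3 of 3 types.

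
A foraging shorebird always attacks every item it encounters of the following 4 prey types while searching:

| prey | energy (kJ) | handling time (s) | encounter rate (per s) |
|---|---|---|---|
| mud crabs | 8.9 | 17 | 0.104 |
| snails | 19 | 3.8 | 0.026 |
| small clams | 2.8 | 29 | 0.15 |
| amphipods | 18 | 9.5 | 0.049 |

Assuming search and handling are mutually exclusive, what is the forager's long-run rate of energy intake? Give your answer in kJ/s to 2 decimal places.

Energy encountered per unit search time: 0.104×8.9 + 0.026×19 + 0.15×2.8 + 0.049×18 = 2.722 kJ/s.
Handling time per unit search time: 0.104×17 + 0.026×3.8 + 0.15×29 + 0.049×9.5 = 6.682.
Rate = 2.722/(1 + 6.682) = 0.3543 kJ/s.

0.35 kJ/s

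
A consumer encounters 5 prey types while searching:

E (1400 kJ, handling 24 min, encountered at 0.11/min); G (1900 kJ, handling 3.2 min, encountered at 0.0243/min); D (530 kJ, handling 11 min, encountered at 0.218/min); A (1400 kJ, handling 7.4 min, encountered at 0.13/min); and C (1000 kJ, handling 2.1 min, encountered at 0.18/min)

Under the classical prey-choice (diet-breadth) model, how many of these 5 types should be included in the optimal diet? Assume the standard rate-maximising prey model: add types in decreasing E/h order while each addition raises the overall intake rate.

Rank by E/h (kJ/min): G 594, C 476, A 189, E 58.3, D 48.2. Include each in turn until the next type's E/h falls below the running intake rate.
Rate on top 1: 42.84. C: 476 > 42.84 → include.
Rate on top 2: 155.4. A: 189 > 155.4 → include.
Rate on top 3: 168.8. E: 58.3 < 168.8 → exclude; stop.
Optimal diet: G, C, A — 3 of 5 types.

3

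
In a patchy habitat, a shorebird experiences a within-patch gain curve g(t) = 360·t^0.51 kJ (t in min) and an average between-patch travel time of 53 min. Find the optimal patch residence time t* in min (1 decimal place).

55.2 min

Optimal t* satisfies g'(t*) = g(t*)/(T + t*).
g'(t) = 0.51·360·t^-0.49. Setting 0.51·360·t^-0.49 = 360·t^0.51/(53+t) gives 0.51(53+t) = t, so 0.49·t = 0.51×53.
t* = 0.51×53/0.49 = 55.16 min.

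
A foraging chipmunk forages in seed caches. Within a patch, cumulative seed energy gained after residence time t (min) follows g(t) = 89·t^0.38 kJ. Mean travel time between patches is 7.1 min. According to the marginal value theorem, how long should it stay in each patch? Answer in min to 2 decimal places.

4.35 min

Optimal t* satisfies g'(t*) = g(t*)/(T + t*).
g'(t) = 0.38·89·t^-0.62. Setting 0.38·89·t^-0.62 = 89·t^0.38/(7.1+t) gives 0.38(7.1+t) = t, so 0.62·t = 0.38×7.1.
t* = 0.38×7.1/0.62 = 4.352 min.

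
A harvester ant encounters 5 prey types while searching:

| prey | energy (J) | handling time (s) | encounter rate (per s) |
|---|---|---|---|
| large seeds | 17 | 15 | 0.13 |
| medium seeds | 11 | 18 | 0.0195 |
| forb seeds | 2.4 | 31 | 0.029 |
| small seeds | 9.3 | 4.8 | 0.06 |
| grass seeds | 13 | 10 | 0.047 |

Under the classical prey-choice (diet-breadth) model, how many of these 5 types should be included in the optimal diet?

3

Profitabilities (E/h, J/s): small seeds 1.94, grass seeds 1.3, large seeds 1.13, medium seeds 0.611, forb seeds 0.0774. Add prey in this order while the next type's profitability exceeds the intake rate on those already taken.
Rate on top 1: 0.4332. grass seeds: 1.3 > 0.4332 → include.
Rate on top 2: 0.665. large seeds: 1.13 > 0.665 → include.
Rate on top 3: 0.9113. medium seeds: 0.611 < 0.9113 → exclude; stop.
Optimal diet: small seeds, grass seeds, large seeds — 3 of 5 types.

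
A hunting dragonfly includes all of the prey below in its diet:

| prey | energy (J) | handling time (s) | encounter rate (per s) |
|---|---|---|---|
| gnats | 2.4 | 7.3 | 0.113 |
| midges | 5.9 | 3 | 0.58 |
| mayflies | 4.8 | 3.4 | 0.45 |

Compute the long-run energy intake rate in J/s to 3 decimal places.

1.149 J/s

R = (0.113×2.4 + 0.58×5.9 + 0.45×4.8) / (1 + 0.113×7.3 + 0.58×3 + 0.45×3.4) = 5.853/5.095 = 1.149 J/s.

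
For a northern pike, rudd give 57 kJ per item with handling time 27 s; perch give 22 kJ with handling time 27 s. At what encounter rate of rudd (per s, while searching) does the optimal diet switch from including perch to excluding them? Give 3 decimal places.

0.023 per s

Drop perch once their profitability E₂/h₂ falls below the rate achievable on rudd alone: E₂/h₂ = λE₁/(1 + λh₁).
Solve for λ: λE₁h₂ = E₂(1 + λh₁) → λ(E₁h₂ − E₂h₁) = E₂ → λ = E₂/(E₁h₂ − E₂h₁).
λ = 22/(57×27 − 22×27) = 22/945 = 0.02328 per s.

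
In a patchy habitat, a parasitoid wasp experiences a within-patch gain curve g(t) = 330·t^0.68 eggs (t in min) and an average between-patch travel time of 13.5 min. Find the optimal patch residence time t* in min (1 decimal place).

28.7 min

Optimal t* satisfies g'(t*) = g(t*)/(T + t*).
g'(t) = 0.68·330·t^-0.32. Setting 0.68·330·t^-0.32 = 330·t^0.68/(13.5+t) gives 0.68(13.5+t) = t, so 0.32·t = 0.68×13.5.
t* = 0.68×13.5/0.32 = 28.69 min.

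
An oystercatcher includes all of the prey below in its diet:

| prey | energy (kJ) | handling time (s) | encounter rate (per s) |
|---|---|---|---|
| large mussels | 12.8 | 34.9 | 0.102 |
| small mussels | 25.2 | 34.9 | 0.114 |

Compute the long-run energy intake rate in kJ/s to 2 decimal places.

Energy encountered per unit search time: 0.102×12.8 + 0.114×25.2 = 4.178 kJ/s.
Handling time per unit search time: 0.102×34.9 + 0.114×34.9 = 7.538.
Rate = 4.178/(1 + 7.538) = 0.4894 kJ/s.

0.49 kJ/s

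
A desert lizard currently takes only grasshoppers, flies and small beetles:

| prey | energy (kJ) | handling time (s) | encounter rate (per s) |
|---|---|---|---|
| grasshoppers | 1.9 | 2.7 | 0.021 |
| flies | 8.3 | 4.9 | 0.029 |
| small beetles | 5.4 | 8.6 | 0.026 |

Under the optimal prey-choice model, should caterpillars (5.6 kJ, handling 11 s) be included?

Yes

Intake rate on the current diet: R = (0.021×1.9 + 0.029×8.3 + 0.026×5.4) / (1 + 0.021×2.7 + 0.029×4.9 + 0.026×8.6) = 0.421/1.422 = 0.296 kJ/s.
caterpillars: E/h = 5.6/11 = 0.5091 kJ/s.
Since 0.5091 > R, including caterpillars increases the long-run rate.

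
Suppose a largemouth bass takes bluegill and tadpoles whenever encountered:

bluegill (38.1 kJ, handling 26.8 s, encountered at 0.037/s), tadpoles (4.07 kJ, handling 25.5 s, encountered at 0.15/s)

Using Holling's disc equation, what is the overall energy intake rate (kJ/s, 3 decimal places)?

0.347 kJ/s

R = Σλ_iE_i / (1 + Σλ_ih_i)
Numerator: 0.037×38.1 + 0.15×4.07 = 2.02
Denominator: 1 + 0.037×26.8 + 0.15×25.5 = 5.817
R = 2.02/5.817 = 0.3473 kJ/s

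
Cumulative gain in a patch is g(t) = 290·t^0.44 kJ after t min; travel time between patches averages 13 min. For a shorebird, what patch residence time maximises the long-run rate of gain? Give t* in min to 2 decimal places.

Maximise g(t)/(T+t): set derivative to zero → g'(t)(T+t) = g(t).
g'(t) = 0.44·290·t^-0.56. Setting 0.44·290·t^-0.56 = 290·t^0.44/(13+t) gives 0.44(13+t) = t, so 0.56·t = 0.44×13.
t* = 0.44×13/0.56 = 10.21 min.

10.21 min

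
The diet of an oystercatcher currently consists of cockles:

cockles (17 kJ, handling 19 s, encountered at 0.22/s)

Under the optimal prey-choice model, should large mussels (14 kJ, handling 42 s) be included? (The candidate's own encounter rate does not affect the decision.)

No

On cockles alone, R = ΣλE/(1+Σλh) = 3.74/5.18 = 0.722 kJ/s.
large mussels: E/h = 14/42 = 0.3333 kJ/s.
Since 0.3333 < R, time spent handling large mussels is better spent searching.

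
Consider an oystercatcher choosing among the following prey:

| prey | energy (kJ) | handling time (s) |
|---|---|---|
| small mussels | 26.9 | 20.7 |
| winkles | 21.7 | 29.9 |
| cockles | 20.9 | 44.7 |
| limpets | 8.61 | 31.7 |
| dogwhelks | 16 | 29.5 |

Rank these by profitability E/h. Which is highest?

small mussels

In descending order of E/h:
small mussels: 26.9/20.7 = 1.3 kJ/s
winkles: 21.7/29.9 = 0.726 kJ/s
dogwhelks: 16/29.5 = 0.542 kJ/s
cockles: 20.9/44.7 = 0.468 kJ/s
limpets: 8.61/31.7 = 0.272 kJ/s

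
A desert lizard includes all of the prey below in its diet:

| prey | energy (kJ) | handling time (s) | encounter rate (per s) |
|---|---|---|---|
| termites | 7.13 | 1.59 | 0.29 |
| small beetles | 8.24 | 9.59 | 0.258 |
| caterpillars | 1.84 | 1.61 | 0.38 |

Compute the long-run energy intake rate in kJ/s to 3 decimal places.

1.076 kJ/s

R = Σλ_iE_i / (1 + Σλ_ih_i)
Numerator: 0.29×7.13 + 0.258×8.24 + 0.38×1.84 = 4.893
Denominator: 1 + 0.29×1.59 + 0.258×9.59 + 0.38×1.61 = 4.547
R = 4.893/4.547 = 1.076 kJ/s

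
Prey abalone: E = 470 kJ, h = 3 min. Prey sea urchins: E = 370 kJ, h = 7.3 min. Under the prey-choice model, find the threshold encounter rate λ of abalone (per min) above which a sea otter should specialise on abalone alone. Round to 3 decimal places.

0.159 per min

Drop sea urchins once their profitability E₂/h₂ falls below the rate achievable on abalone alone: E₂/h₂ = λE₁/(1 + λh₁).
Solve for λ: λE₁h₂ = E₂(1 + λh₁) → λ(E₁h₂ − E₂h₁) = E₂ → λ = E₂/(E₁h₂ − E₂h₁).
λ = 370/(470×7.3 − 370×3) = 370/2321 = 0.1594 per min.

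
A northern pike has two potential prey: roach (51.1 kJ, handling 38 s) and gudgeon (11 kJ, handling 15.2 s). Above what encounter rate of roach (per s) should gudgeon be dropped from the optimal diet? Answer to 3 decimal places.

0.031 per s

The zero-one rule: include gudgeon iff E₂/h₂ > λE₁/(1+λh₁). Equality gives the switch point.
λE₁h₂ = E₂ + λE₂h₁ ⇒ λ = E₂/(E₁h₂ − E₂h₁) = 11/(776.7 − 418) = 0.03066 per s.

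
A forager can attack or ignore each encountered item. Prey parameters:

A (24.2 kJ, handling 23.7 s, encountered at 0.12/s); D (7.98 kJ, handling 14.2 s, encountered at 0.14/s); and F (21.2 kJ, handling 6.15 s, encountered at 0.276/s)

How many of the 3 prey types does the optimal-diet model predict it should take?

Profitabilities (E/h, kJ/s): F 3.45, A 1.02, D 0.562. Add prey in this order while the next type's profitability exceeds the intake rate on those already taken.
Rate on top 1: 2.169. A: 1.02 < 2.169 → exclude; stop.
Optimal diet: F — 1 of 3 types.

1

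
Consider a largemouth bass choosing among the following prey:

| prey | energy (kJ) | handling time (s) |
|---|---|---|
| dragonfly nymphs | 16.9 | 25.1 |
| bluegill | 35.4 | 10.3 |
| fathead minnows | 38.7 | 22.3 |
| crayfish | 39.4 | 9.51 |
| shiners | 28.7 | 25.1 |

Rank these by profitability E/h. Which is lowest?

dragonfly nymphs

In descending order of E/h:
crayfish: 39.4/9.51 = 4.14 kJ/s
bluegill: 35.4/10.3 = 3.44 kJ/s
fathead minnows: 38.7/22.3 = 1.74 kJ/s
shiners: 28.7/25.1 = 1.14 kJ/s
dragonfly nymphs: 16.9/25.1 = 0.673 kJ/s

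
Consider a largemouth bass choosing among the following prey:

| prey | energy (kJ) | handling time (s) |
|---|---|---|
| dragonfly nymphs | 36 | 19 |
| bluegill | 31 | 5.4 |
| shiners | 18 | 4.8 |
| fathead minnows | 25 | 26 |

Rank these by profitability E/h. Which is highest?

bluegill

Profitability E/h (kJ/s): dragonfly nymphs = 36/19 = 1.89, bluegill = 31/5.4 = 5.74, shiners = 18/4.8 = 3.75, fathead minnows = 25/26 = 0.962.
Ranked: bluegill > shiners > dragonfly nymphs > fathead minnows.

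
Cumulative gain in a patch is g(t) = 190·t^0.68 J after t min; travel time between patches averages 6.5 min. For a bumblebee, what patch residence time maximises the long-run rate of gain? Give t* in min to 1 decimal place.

By the marginal value theorem, leave when the instantaneous gain rate g'(t) equals the habitat-wide average g(t)/(T + t).
g'(t) = 0.68·190·t^-0.32. Setting 0.68·190·t^-0.32 = 190·t^0.68/(6.5+t) gives 0.68(6.5+t) = t, so 0.32·t = 0.68×6.5.
t* = 0.68×6.5/0.32 = 13.81 min.

13.8 min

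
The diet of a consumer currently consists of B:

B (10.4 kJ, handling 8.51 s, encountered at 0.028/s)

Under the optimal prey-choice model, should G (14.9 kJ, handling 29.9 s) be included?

Yes

Intake rate on the current diet: R = (0.028×10.4) / (1 + 0.028×8.51) = 0.2912/1.238 = 0.2352 kJ/s.
G: E/h = 14.9/29.9 = 0.4983 kJ/s.
Since 0.4983 > R, including G increases the long-run rate.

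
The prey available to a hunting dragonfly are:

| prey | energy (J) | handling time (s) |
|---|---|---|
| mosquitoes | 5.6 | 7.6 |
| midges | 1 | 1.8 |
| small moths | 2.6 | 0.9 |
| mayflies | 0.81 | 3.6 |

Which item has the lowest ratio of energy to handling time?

mayflies

Profitability E/h (J/s): mosquitoes = 5.6/7.6 = 0.737, midges = 1/1.8 = 0.556, small moths = 2.6/0.9 = 2.89, mayflies = 0.81/3.6 = 0.225.
Ranked: small moths > mosquitoes > midges > mayflies.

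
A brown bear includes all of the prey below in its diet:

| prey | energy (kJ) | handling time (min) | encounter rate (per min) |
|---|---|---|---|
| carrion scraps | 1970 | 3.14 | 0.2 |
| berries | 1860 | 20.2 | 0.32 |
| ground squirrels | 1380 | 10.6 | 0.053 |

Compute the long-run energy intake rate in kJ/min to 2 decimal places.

R = (0.2×1970 + 0.32×1860 + 0.053×1380) / (1 + 0.2×3.14 + 0.32×20.2 + 0.053×10.6) = 1062/8.654 = 122.8 kJ/min.

122.76 kJ/min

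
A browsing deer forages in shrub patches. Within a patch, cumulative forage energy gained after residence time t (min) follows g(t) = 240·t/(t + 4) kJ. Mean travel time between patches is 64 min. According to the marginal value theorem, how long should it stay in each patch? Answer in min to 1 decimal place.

16.0 min

By the marginal value theorem, leave when the instantaneous gain rate g'(t) equals the habitat-wide average g(t)/(T + t).
g'(t) = 240·4/(t + 4)². Setting 240·4/(t+4)² = 240t/[(t+4)(64+t)] gives 4(64+t) = t(t+4), so t² = 4×64 = 256.
t* = √256 = 16 min.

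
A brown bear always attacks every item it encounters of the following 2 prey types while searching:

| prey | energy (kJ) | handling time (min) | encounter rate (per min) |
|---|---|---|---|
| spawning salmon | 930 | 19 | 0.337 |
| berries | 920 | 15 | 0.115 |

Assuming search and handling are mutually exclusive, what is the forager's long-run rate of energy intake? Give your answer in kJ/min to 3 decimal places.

45.926 kJ/min

Energy encountered per unit search time: 0.337×930 + 0.115×920 = 419.2 kJ/min.
Handling time per unit search time: 0.337×19 + 0.115×15 = 8.128.
Rate = 419.2/(1 + 8.128) = 45.93 kJ/min.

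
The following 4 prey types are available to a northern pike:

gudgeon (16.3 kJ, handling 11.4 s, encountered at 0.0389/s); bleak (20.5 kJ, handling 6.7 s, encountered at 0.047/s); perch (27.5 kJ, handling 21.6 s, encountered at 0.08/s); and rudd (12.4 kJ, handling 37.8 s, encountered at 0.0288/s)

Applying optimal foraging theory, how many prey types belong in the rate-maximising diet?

E/h in descending order: bleak 3.06, gudgeon 1.43, perch 1.27, rudd 0.328 kJ/s. The optimal diet is the largest prefix of this list for which every included type satisfies E_i/h_i > R on the types above it.
Rate on top 1: 0.7328. gudgeon: 1.43 > 0.7328 → include.
Rate on top 2: 0.9086. perch: 1.27 > 0.9086 → include.
Rate on top 3: 1.089. rudd: 0.328 < 1.089 → exclude; stop.
Optimal diet: bleak, gudgeon, perch — 3 of 4 types.

3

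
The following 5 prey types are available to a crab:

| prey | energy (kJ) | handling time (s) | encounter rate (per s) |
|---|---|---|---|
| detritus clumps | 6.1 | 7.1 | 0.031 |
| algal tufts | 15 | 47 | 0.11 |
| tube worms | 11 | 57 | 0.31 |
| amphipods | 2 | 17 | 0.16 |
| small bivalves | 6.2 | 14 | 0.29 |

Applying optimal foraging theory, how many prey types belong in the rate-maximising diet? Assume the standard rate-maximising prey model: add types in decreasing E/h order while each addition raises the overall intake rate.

2

Rank by E/h (kJ/s): detritus clumps 0.859, small bivalves 0.443, algal tufts 0.319, tube worms 0.193, amphipods 0.118. Include each in turn until the next type's E/h falls below the running intake rate.
Rate on top 1: 0.155. small bivalves: 0.443 > 0.155 → include.
Rate on top 2: 0.3763. algal tufts: 0.319 < 0.3763 → exclude; stop.
Optimal diet: detritus clumps, small bivalves — 2 of 5 types.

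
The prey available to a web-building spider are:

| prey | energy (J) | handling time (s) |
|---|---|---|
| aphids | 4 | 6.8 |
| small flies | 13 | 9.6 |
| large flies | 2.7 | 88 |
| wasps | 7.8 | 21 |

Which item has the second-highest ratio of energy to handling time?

aphids

In descending order of E/h:
small flies: 13/9.6 = 1.35 J/s
aphids: 4/6.8 = 0.588 J/s
wasps: 7.8/21 = 0.371 J/s
large flies: 2.7/88 = 0.0307 J/s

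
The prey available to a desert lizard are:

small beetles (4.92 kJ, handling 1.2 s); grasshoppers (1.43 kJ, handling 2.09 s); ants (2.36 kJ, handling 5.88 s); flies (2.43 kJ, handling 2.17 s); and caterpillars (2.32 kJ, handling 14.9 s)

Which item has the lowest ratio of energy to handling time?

caterpillars

In descending order of E/h:
small beetles: 4.92/1.2 = 4.1 kJ/s
flies: 2.43/2.17 = 1.12 kJ/s
grasshoppers: 1.43/2.09 = 0.684 kJ/s
ants: 2.36/5.88 = 0.401 kJ/s
caterpillars: 2.32/14.9 = 0.156 kJ/s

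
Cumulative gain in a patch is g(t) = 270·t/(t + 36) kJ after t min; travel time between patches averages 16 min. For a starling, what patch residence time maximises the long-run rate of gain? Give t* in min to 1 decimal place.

24.0 min

By the marginal value theorem, leave when the instantaneous gain rate g'(t) equals the habitat-wide average g(t)/(T + t).
g'(t) = 270·36/(t + 36)². Setting 270·36/(t+36)² = 270t/[(t+36)(16+t)] gives 36(16+t) = t(t+36), so t² = 36×16 = 576.
t* = √576 = 24 min.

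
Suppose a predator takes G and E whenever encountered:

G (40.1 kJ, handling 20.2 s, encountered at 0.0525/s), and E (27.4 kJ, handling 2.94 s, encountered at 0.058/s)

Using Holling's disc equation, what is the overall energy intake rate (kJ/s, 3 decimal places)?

R = (0.0525×40.1 + 0.058×27.4) / (1 + 0.0525×20.2 + 0.058×2.94) = 3.694/2.231 = 1.656 kJ/s.

1.656 kJ/s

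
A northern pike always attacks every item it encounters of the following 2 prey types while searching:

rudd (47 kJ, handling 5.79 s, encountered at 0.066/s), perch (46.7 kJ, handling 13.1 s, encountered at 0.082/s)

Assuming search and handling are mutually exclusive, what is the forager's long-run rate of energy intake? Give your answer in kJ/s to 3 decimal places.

2.822 kJ/s

Energy encountered per unit search time: 0.066×47 + 0.082×46.7 = 6.931 kJ/s.
Handling time per unit search time: 0.066×5.79 + 0.082×13.1 = 1.456.
Rate = 6.931/(1 + 1.456) = 2.822 kJ/s.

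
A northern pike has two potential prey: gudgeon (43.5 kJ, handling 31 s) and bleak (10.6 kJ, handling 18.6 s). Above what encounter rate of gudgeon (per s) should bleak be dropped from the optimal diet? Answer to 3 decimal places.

The zero-one rule: include bleak iff E₂/h₂ > λE₁/(1+λh₁). Equality gives the switch point.
λE₁h₂ = E₂ + λE₂h₁ ⇒ λ = E₂/(E₁h₂ − E₂h₁) = 10.6/(809.1 − 328.6) = 0.02206 per s.

0.022 per s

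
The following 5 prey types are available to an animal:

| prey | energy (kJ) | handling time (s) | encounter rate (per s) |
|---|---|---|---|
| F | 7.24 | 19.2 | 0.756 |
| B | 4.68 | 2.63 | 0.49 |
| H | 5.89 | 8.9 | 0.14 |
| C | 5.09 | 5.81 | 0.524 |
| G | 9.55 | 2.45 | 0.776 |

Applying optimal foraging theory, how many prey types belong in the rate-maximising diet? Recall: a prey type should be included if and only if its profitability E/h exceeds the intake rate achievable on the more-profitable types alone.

E/h in descending order: G 3.9, B 1.78, C 0.876, H 0.662, F 0.377 kJ/s. The optimal diet is the largest prefix of this list for which every included type satisfies E_i/h_i > R on the types above it.
Rate on top 1: 2.554. B: 1.78 < 2.554 → exclude; stop.
Optimal diet: G — 1 of 5 types.

1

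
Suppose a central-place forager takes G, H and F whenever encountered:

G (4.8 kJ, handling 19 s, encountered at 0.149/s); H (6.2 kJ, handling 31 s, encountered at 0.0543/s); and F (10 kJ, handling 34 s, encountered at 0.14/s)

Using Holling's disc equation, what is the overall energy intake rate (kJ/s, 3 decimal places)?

0.239 kJ/s

R = (0.149×4.8 + 0.0543×6.2 + 0.14×10) / (1 + 0.149×19 + 0.0543×31 + 0.14×34) = 2.452/10.27 = 0.2386 kJ/s.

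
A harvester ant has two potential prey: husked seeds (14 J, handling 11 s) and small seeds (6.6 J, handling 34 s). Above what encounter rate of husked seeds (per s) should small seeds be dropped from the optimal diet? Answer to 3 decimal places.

0.016 per s

The zero-one rule: include small seeds iff E₂/h₂ > λE₁/(1+λh₁). Equality gives the switch point.
λE₁h₂ = E₂ + λE₂h₁ ⇒ λ = E₂/(E₁h₂ − E₂h₁) = 6.6/(476 − 72.6) = 0.01636 per s.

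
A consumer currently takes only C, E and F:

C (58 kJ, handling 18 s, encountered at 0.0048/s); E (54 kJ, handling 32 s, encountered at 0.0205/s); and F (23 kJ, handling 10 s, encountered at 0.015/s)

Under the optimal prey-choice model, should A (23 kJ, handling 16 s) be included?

Yes

On C, E and F alone, R = ΣλE/(1+Σλh) = 1.73/1.892 = 0.9144 kJ/s.
A: E/h = 23/16 = 1.438 kJ/s.
Since 1.438 > R, including A increases the long-run rate.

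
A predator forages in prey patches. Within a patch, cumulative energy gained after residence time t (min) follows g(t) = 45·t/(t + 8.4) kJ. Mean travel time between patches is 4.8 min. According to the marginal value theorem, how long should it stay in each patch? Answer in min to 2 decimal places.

Optimal t* satisfies g'(t*) = g(t*)/(T + t*).
g'(t) = 45·8.4/(t + 8.4)². Setting 45·8.4/(t+8.4)² = 45t/[(t+8.4)(4.8+t)] gives 8.4(4.8+t) = t(t+8.4), so t² = 8.4×4.8 = 40.32.
t* = √40.32 = 6.35 min.

6.35 min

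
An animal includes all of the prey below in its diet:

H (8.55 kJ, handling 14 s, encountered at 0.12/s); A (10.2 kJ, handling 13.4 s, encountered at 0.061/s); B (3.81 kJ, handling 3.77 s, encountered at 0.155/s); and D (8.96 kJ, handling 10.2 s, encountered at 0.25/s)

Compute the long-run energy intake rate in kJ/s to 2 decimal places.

0.68 kJ/s

R = Σλ_iE_i / (1 + Σλ_ih_i)
Numerator: 0.12×8.55 + 0.061×10.2 + 0.155×3.81 + 0.25×8.96 = 4.479
Denominator: 1 + 0.12×14 + 0.061×13.4 + 0.155×3.77 + 0.25×10.2 = 6.632
R = 4.479/6.632 = 0.6753 kJ/s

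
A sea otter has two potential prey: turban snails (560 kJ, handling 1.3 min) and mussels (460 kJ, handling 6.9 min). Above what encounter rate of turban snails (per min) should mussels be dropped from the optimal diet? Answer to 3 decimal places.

The zero-one rule: include mussels iff E₂/h₂ > λE₁/(1+λh₁). Equality gives the switch point.
λE₁h₂ = E₂ + λE₂h₁ ⇒ λ = E₂/(E₁h₂ − E₂h₁) = 460/(3864 − 598) = 0.1408 per min.

0.141 per min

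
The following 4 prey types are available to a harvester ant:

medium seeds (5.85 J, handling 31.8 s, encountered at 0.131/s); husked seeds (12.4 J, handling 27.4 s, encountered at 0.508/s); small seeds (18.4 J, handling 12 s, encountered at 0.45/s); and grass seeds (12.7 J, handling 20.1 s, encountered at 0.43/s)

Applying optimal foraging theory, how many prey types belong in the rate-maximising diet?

1

Profitabilities (E/h, J/s): small seeds 1.53, grass seeds 0.632, husked seeds 0.453, medium seeds 0.184. Add prey in this order while the next type's profitability exceeds the intake rate on those already taken.
Rate on top 1: 1.294. grass seeds: 0.632 < 1.294 → exclude; stop.
Optimal diet: small seeds — 1 of 4 types.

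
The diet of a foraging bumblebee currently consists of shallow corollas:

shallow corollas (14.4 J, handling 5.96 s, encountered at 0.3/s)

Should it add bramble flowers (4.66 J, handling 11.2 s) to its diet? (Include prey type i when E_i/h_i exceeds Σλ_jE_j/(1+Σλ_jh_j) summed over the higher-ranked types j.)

Current rate: (0.3×14.4)/(1 + 0.3×5.96) = 1.549 J/s.
Profitability of bramble flowers: 4.66/11.2 = 0.4161 J/s.
0.4161 < 1.549, so adding bramble flowers would lower the average — exclude it.

No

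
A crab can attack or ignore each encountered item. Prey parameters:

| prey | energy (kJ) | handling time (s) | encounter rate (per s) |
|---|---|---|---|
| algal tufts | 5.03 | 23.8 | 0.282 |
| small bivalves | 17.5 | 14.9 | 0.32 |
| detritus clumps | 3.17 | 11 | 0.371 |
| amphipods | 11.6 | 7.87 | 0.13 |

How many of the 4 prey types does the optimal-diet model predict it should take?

Profitabilities (E/h, kJ/s): amphipods 1.47, small bivalves 1.17, detritus clumps 0.288, algal tufts 0.211. Add prey in this order while the next type's profitability exceeds the intake rate on those already taken.
Rate on top 1: 0.7454. small bivalves: 1.17 > 0.7454 → include.
Rate on top 2: 1.047. detritus clumps: 0.288 < 1.047 → exclude; stop.
Optimal diet: amphipods, small bivalves — 2 of 4 types.

2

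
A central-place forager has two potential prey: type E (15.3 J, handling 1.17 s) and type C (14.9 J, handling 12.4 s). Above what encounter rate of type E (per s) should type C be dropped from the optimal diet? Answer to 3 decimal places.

At the threshold, the rate on type E alone equals the profitability of type C: λ·15.3/(1 + λ·1.17) = 14.9/12.4 = 1.202.
Rearranging, λ(15.3 − 1.202×1.17) = 1.202, so λ = 1.202/13.89 = 0.08648 per s.

0.086 per s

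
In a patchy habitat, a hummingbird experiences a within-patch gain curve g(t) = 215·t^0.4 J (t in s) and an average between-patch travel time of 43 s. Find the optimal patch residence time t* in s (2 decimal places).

Maximise g(t)/(T+t): set derivative to zero → g'(t)(T+t) = g(t).
g'(t) = 0.4·215·t^-0.6. Setting 0.4·215·t^-0.6 = 215·t^0.4/(43+t) gives 0.4(43+t) = t, so 0.60·t = 0.4×43.
t* = 0.4×43/0.60 = 28.67 s.

28.67 s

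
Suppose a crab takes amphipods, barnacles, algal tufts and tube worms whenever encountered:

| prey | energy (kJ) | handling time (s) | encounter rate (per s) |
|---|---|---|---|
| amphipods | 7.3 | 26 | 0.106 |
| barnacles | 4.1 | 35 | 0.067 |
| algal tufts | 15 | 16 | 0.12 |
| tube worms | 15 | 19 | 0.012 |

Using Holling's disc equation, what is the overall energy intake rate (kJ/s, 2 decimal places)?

R = Σλ_iE_i / (1 + Σλ_ih_i)
Numerator: 0.106×7.3 + 0.067×4.1 + 0.12×15 + 0.012×15 = 3.028
Denominator: 1 + 0.106×26 + 0.067×35 + 0.12×16 + 0.012×19 = 8.249
R = 3.028/8.249 = 0.3671 kJ/s

0.37 kJ/s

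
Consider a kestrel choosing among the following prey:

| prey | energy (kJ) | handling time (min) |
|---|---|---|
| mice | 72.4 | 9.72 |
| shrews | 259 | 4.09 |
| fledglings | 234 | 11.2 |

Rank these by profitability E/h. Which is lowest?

mice

In descending order of E/h:
shrews: 259/4.09 = 63.3 kJ/min
fledglings: 234/11.2 = 20.9 kJ/min
mice: 72.4/9.72 = 7.45 kJ/min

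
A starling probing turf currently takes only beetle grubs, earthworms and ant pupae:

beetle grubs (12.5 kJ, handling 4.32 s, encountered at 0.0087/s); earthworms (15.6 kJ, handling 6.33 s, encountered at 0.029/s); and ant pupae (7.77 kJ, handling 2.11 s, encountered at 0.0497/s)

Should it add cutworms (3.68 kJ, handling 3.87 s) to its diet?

Yes

Current rate: (0.0087×12.5 + 0.029×15.6 + 0.0497×7.77)/(1 + 0.0087×4.32 + 0.029×6.33 + 0.0497×2.11) = 0.7144 kJ/s.
cutworms: E/h = 3.68/3.87 = 0.9509 kJ/s.
Since 0.9509 > R, including cutworms increases the long-run rate.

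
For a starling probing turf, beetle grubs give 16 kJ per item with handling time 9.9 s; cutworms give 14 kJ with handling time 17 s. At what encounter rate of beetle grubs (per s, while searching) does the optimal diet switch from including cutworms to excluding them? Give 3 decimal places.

0.105 per s

The zero-one rule: include cutworms iff E₂/h₂ > λE₁/(1+λh₁). Equality gives the switch point.
λE₁h₂ = E₂ + λE₂h₁ ⇒ λ = E₂/(E₁h₂ − E₂h₁) = 14/(272 − 138.6) = 0.1049 per s.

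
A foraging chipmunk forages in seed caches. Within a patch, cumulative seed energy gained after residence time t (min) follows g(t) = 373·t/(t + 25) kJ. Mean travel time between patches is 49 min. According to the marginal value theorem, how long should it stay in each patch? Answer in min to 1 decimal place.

Optimal t* satisfies g'(t*) = g(t*)/(T + t*).
g'(t) = 373·25/(t + 25)². Setting 373·25/(t+25)² = 373t/[(t+25)(49+t)] gives 25(49+t) = t(t+25), so t² = 25×49 = 1225.
t* = √1225 = 35 min.

35.0 min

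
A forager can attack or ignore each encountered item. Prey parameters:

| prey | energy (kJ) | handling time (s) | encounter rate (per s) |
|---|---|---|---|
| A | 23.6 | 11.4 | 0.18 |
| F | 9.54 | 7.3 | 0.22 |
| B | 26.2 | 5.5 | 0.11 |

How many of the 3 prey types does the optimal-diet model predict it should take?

Rank by E/h (kJ/s): B 4.76, A 2.07, F 1.31. Include each in turn until the next type's E/h falls below the running intake rate.
Rate on top 1: 1.796. A: 2.07 > 1.796 → include.
Rate on top 2: 1.95. F: 1.31 < 1.95 → exclude; stop.
Optimal diet: B, A — 2 of 3 types.

2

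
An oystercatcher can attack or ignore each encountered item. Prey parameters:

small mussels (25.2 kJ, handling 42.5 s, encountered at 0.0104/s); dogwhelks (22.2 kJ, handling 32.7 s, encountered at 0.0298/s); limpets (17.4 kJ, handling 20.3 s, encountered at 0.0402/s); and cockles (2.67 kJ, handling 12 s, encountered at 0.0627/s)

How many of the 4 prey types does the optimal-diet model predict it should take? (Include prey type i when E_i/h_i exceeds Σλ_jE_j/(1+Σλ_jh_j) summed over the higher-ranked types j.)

Profitabilities (E/h, kJ/s): limpets 0.857, dogwhelks 0.679, small mussels 0.593, cockles 0.223. Add prey in this order while the next type's profitability exceeds the intake rate on those already taken.
Rate on top 1: 0.3852. dogwhelks: 0.679 > 0.3852 → include.
Rate on top 2: 0.4877. small mussels: 0.593 > 0.4877 → include.
Rate on top 3: 0.5021. cockles: 0.223 < 0.5021 → exclude; stop.
Optimal diet: limpets, dogwhelks, small mussels — 3 of 4 types.

3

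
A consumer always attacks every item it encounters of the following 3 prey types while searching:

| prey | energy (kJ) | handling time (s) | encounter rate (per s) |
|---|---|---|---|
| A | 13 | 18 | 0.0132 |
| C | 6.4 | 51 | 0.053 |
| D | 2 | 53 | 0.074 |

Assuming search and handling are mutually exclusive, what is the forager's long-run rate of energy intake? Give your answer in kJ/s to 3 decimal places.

0.084 kJ/s

Energy encountered per unit search time: 0.0132×13 + 0.053×6.4 + 0.074×2 = 0.6588 kJ/s.
Handling time per unit search time: 0.0132×18 + 0.053×51 + 0.074×53 = 6.863.
Rate = 0.6588/(1 + 6.863) = 0.08379 kJ/s.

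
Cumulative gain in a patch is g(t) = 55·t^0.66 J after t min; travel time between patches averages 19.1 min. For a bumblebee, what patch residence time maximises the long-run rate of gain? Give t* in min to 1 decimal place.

37.1 min

By the marginal value theorem, leave when the instantaneous gain rate g'(t) equals the habitat-wide average g(t)/(T + t).
g'(t) = 0.66·55·t^-0.34. Setting 0.66·55·t^-0.34 = 55·t^0.66/(19.1+t) gives 0.66(19.1+t) = t, so 0.34·t = 0.66×19.1.
t* = 0.66×19.1/0.34 = 37.08 min.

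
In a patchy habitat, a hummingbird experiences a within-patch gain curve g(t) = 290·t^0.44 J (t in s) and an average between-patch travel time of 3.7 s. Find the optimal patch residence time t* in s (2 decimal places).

By the marginal value theorem, leave when the instantaneous gain rate g'(t) equals the habitat-wide average g(t)/(T + t).
g'(t) = 0.44·290·t^-0.56. Setting 0.44·290·t^-0.56 = 290·t^0.44/(3.7+t) gives 0.44(3.7+t) = t, so 0.56·t = 0.44×3.7.
t* = 0.44×3.7/0.56 = 2.907 s.

2.91 s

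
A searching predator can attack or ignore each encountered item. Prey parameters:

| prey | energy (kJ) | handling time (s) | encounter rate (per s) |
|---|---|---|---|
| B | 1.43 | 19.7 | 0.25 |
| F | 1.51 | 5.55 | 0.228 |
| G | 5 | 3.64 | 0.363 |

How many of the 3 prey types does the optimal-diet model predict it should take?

E/h in descending order: G 1.37, F 0.272, B 0.0726 kJ/s. The optimal diet is the largest prefix of this list for which every included type satisfies E_i/h_i > R on the types above it.
Rate on top 1: 0.7819. F: 0.272 < 0.7819 → exclude; stop.
Optimal diet: G — 1 of 3 types.

1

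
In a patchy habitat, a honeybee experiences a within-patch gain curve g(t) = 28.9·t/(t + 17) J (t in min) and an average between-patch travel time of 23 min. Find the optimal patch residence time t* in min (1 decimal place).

Optimal t* satisfies g'(t*) = g(t*)/(T + t*).
g'(t) = 28.9·17/(t + 17)². Setting 28.9·17/(t+17)² = 28.9t/[(t+17)(23+t)] gives 17(23+t) = t(t+17), so t² = 17×23 = 391.
t* = √391 = 19.77 min.

19.8 min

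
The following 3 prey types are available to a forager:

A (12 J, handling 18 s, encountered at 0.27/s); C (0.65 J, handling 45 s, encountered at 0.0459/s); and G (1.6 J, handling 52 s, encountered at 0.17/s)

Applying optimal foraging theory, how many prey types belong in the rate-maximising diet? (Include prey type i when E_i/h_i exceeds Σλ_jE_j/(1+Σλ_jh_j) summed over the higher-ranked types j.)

1

E/h in descending order: A 0.667, G 0.0308, C 0.0144 J/s. The optimal diet is the largest prefix of this list for which every included type satisfies E_i/h_i > R on the types above it.
Rate on top 1: 0.5529. G: 0.0308 < 0.5529 → exclude; stop.
Optimal diet: A — 1 of 3 types.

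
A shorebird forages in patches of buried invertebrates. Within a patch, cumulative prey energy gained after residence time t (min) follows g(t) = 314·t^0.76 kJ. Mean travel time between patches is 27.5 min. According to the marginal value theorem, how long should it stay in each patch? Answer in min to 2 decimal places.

Maximise g(t)/(T+t): set derivative to zero → g'(t)(T+t) = g(t).
g'(t) = 0.76·314·t^-0.24. Setting 0.76·314·t^-0.24 = 314·t^0.76/(27.5+t) gives 0.76(27.5+t) = t, so 0.24·t = 0.76×27.5.
t* = 0.76×27.5/0.24 = 87.08 min.

87.08 min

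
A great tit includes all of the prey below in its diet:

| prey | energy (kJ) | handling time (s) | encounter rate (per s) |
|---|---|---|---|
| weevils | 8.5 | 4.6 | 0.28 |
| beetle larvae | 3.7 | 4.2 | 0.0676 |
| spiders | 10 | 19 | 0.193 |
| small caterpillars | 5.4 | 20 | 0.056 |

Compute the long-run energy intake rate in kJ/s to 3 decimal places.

0.661 kJ/s

Energy encountered per unit search time: 0.28×8.5 + 0.0676×3.7 + 0.193×10 + 0.056×5.4 = 4.863 kJ/s.
Handling time per unit search time: 0.28×4.6 + 0.0676×4.2 + 0.193×19 + 0.056×20 = 6.359.
Rate = 4.863/(1 + 6.359) = 0.6608 kJ/s.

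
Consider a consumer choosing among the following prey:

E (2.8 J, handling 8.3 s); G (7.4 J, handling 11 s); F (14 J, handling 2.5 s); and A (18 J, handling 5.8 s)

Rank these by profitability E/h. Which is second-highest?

In descending order of E/h:
F: 14/2.5 = 5.6 J/s
A: 18/5.8 = 3.1 J/s
G: 7.4/11 = 0.673 J/s
E: 2.8/8.3 = 0.337 J/s

A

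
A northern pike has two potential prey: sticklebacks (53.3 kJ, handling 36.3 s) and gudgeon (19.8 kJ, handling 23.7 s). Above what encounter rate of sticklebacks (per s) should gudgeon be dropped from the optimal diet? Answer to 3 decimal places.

0.036 per s

The zero-one rule: include gudgeon iff E₂/h₂ > λE₁/(1+λh₁). Equality gives the switch point.
λE₁h₂ = E₂ + λE₂h₁ ⇒ λ = E₂/(E₁h₂ − E₂h₁) = 19.8/(1263 − 718.7) = 0.03637 per s.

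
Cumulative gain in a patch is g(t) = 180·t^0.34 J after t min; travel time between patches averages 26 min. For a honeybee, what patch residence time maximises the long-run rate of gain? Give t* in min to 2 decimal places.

Optimal t* satisfies g'(t*) = g(t*)/(T + t*).
g'(t) = 0.34·180·t^-0.66. Setting 0.34·180·t^-0.66 = 180·t^0.34/(26+t) gives 0.34(26+t) = t, so 0.66·t = 0.34×26.
t* = 0.34×26/0.66 = 13.39 min.

13.39 min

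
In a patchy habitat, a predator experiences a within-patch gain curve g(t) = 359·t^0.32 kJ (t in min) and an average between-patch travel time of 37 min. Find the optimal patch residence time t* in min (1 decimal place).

Optimal t* satisfies g'(t*) = g(t*)/(T + t*).
g'(t) = 0.32·359·t^-0.68. Setting 0.32·359·t^-0.68 = 359·t^0.32/(37+t) gives 0.32(37+t) = t, so 0.68·t = 0.32×37.
t* = 0.32×37/0.68 = 17.41 min.

17.4 min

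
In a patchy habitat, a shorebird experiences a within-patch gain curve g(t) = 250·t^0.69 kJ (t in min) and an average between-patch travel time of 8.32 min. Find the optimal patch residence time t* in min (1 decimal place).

Optimal t* satisfies g'(t*) = g(t*)/(T + t*).
g'(t) = 0.69·250·t^-0.31. Setting 0.69·250·t^-0.31 = 250·t^0.69/(8.32+t) gives 0.69(8.32+t) = t, so 0.31·t = 0.69×8.32.
t* = 0.69×8.32/0.31 = 18.52 min.

18.5 min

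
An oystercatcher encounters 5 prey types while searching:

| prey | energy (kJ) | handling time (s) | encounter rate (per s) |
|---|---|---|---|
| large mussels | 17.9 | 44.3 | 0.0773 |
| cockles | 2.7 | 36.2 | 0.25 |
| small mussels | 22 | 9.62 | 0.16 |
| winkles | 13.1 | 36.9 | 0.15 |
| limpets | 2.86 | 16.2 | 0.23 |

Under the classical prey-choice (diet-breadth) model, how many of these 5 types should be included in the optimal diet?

1

E/h in descending order: small mussels 2.29, large mussels 0.404, winkles 0.355, limpets 0.177, cockles 0.0746 kJ/s. The optimal diet is the largest prefix of this list for which every included type satisfies E_i/h_i > R on the types above it.
Rate on top 1: 1.386. large mussels: 0.404 < 1.386 → exclude; stop.
Optimal diet: small mussels — 1 of 5 types.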